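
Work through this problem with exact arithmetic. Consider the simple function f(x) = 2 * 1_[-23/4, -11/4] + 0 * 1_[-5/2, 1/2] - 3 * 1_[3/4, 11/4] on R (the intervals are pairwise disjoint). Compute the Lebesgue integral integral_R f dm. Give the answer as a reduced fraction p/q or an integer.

For a simple function f = sum_i c_i * 1_{A_i} with disjoint A_i,
  integral f dm = sum_i c_i * m(A_i).
Lengths of the A_i:
  m(A_1) = -11/4 - (-23/4) = 3.
  m(A_2) = 1/2 - (-5/2) = 3.
  m(A_3) = 11/4 - 3/4 = 2.
Contributions c_i * m(A_i):
  (2) * (3) = 6.
  (0) * (3) = 0.
  (-3) * (2) = -6.
Total: 6 + 0 - 6 = 0.

0


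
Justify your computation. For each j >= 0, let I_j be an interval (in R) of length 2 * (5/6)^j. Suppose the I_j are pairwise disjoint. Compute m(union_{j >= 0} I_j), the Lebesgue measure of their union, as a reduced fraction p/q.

By countable additivity of the Lebesgue measure on pairwise disjoint measurable sets,
  m(union_{j >= 0} I_j) = sum_{j >= 0} m(I_j) = sum_{j >= 0} a * r^j,
  with a = 2 and r = 5/6.
Since 0 < r = 5/6 < 1, the geometric series converges:
  sum_{j >= 0} a * r^j = a / (1 - r).
  = 2 / (1 - 5/6)
  = 2 / (1/6)
  = 12.

12


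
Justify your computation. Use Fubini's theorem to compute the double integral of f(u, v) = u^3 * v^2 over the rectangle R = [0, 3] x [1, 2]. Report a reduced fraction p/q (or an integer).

f(u, v) is a tensor product of a function of u and a function of v, and both factors are bounded continuous (hence Lebesgue integrable) on the rectangle, so Fubini's theorem applies:
  integral_R f d(m x m) = (integral_a1^b1 u^3 du) * (integral_a2^b2 v^2 dv).
Inner integral in u: integral_{0}^{3} u^3 du = (3^4 - 0^4)/4
  = 81/4.
Inner integral in v: integral_{1}^{2} v^2 dv = (2^3 - 1^3)/3
  = 7/3.
Product: (81/4) * (7/3) = 189/4.

189/4


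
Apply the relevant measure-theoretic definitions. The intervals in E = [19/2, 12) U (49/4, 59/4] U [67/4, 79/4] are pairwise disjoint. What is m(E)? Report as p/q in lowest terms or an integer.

For pairwise disjoint intervals, m(union_i I_i) = sum_i m(I_i),
and m is invariant under swapping open/closed endpoints (single points have measure 0).
So m(E) = sum_i (b_i - a_i).
  I_1 has length 12 - 19/2 = 5/2.
  I_2 has length 59/4 - 49/4 = 5/2.
  I_3 has length 79/4 - 67/4 = 3.
Summing:
  m(E) = 5/2 + 5/2 + 3 = 8.

8


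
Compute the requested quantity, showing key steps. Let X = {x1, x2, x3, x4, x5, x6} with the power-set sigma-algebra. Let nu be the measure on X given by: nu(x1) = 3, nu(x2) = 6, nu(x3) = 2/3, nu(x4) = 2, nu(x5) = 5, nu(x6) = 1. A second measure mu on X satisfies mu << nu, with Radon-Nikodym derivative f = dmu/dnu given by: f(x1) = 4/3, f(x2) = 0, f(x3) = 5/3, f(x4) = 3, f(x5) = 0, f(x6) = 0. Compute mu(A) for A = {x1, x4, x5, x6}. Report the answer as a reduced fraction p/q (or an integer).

By the defining property of the Radon-Nikodym derivative, for every measurable set A,
  mu(A) = integral_A f dnu.
Since nu is a discrete measure concentrated on the atoms of X, the integral over A reduces to the sum
  mu(A) = sum_{x in A} f(x) * nu({x}).
Computing each term:
  x1: f(x1) * nu(x1) = 4/3 * 3 = 4.
  x4: f(x4) * nu(x4) = 3 * 2 = 6.
  x5: f(x5) * nu(x5) = 0 * 5 = 0.
  x6: f(x6) * nu(x6) = 0 * 1 = 0.
Summing: mu(A) = 4 + 6 + 0 + 0 = 10.

10


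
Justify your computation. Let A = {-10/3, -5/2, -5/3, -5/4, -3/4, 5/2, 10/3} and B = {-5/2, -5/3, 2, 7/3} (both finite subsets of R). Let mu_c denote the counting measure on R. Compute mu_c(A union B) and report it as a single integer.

Counting measure on a finite set equals cardinality. By inclusion-exclusion, |A union B| = |A| + |B| - |A cap B|.
|A| = 7, |B| = 4, |A cap B| = 2.
So mu_c(A union B) = 7 + 4 - 2 = 9.

9


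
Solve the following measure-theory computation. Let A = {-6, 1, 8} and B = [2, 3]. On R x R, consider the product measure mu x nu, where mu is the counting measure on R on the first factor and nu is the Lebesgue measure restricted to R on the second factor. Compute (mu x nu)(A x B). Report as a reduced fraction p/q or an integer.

For a measurable rectangle A x B, the product measure satisfies
  (mu x nu)(A x B) = mu(A) * nu(B).
  mu(A) = 3.
  nu(B) = 1.
  (mu x nu)(A x B) = 3 * 1 = 3.

3


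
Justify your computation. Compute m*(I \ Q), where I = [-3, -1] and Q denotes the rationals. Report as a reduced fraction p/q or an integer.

The interval I = [-3, -1] has m(I) = -1 - (-3) = 2 (endpoints are measure-zero, so open/closed/half-open agree). Write I = (I cap Q) u (I \ Q). The rationals in I are countable, so m*(I cap Q) = 0 (cover each rational by intervals whose total length is arbitrarily small). By countable subadditivity m*(I) <= m*(I cap Q) + m*(I \ Q), hence m*(I \ Q) >= m(I) = 2. The reverse inequality m*(I \ Q) <= m*(I) = 2 is trivial since (I \ Q) is a subset of I. Therefore m*(I \ Q) = 2.

2


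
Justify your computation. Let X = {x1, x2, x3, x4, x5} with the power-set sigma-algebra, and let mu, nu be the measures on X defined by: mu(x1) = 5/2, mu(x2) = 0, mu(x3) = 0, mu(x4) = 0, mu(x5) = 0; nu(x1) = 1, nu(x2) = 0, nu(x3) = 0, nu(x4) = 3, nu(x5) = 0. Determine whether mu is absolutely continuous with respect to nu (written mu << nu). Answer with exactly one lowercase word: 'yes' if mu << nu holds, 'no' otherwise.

mu << nu means: every nu-null measurable set is also mu-null; equivalently, for every atom x, if nu({x}) = 0 then mu({x}) = 0.
Checking each atom:
  x1: nu = 1 > 0 -> no constraint.
  x2: nu = 0, mu = 0 -> consistent with mu << nu.
  x3: nu = 0, mu = 0 -> consistent with mu << nu.
  x4: nu = 3 > 0 -> no constraint.
  x5: nu = 0, mu = 0 -> consistent with mu << nu.
No atom violates the condition. Therefore mu << nu.

yes


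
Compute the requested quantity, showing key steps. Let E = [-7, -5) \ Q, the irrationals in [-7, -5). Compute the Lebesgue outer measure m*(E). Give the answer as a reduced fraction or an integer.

The interval I = [-7, -5) has m(I) = -5 - (-7) = 2 (endpoints are measure-zero, so open/closed/half-open agree). Write I = (I cap Q) u (I \ Q). The rationals in I are countable, so m*(I cap Q) = 0 (cover each rational by intervals whose total length is arbitrarily small). By countable subadditivity m*(I) <= m*(I cap Q) + m*(I \ Q), hence m*(I \ Q) >= m(I) = 2. The reverse inequality m*(I \ Q) <= m*(I) = 2 is trivial since (I \ Q) is a subset of I. Therefore m*(I \ Q) = 2.

2


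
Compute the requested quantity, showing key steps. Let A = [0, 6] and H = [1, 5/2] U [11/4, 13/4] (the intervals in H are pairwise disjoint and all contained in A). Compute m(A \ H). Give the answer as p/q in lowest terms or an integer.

The ambient interval has length m(A) = 6 - 0 = 6.
Since the holes are disjoint and sit inside A, by finite additivity
  m(H) = sum_i (b_i - a_i), and m(A \ H) = m(A) - m(H).
Computing the hole measures:
  m(H_1) = 5/2 - 1 = 3/2.
  m(H_2) = 13/4 - 11/4 = 1/2.
Summed: m(H) = 3/2 + 1/2 = 2.
So m(A \ H) = 6 - 2 = 4.

4


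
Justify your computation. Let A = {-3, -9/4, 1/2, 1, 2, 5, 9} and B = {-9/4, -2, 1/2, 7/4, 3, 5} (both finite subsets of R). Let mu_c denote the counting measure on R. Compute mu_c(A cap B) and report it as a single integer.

Counting measure on a finite set equals cardinality. mu_c(A cap B) = |A cap B| (elements appearing in both).
Enumerating the elements of A that also lie in B gives 3 element(s).
So mu_c(A cap B) = 3.

3


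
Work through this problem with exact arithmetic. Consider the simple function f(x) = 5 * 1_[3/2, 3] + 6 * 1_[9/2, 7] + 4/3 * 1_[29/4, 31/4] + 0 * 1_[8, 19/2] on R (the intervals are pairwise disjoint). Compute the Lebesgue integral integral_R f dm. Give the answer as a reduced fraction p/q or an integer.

For a simple function f = sum_i c_i * 1_{A_i} with disjoint A_i,
  integral f dm = sum_i c_i * m(A_i).
Lengths of the A_i:
  m(A_1) = 3 - 3/2 = 3/2.
  m(A_2) = 7 - 9/2 = 5/2.
  m(A_3) = 31/4 - 29/4 = 1/2.
  m(A_4) = 19/2 - 8 = 3/2.
Contributions c_i * m(A_i):
  (5) * (3/2) = 15/2.
  (6) * (5/2) = 15.
  (4/3) * (1/2) = 2/3.
  (0) * (3/2) = 0.
Total: 15/2 + 15 + 2/3 + 0 = 139/6.

139/6


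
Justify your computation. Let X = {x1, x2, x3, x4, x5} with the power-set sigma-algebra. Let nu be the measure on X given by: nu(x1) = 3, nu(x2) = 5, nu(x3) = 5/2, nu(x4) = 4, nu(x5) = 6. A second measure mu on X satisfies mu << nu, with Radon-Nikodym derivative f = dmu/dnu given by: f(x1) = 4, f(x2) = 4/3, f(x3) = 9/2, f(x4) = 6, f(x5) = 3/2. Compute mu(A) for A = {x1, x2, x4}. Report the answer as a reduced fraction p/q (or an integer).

By the defining property of the Radon-Nikodym derivative, for every measurable set A,
  mu(A) = integral_A f dnu.
Since nu is a discrete measure concentrated on the atoms of X, the integral over A reduces to the sum
  mu(A) = sum_{x in A} f(x) * nu({x}).
Computing each term:
  x1: f(x1) * nu(x1) = 4 * 3 = 12.
  x2: f(x2) * nu(x2) = 4/3 * 5 = 20/3.
  x4: f(x4) * nu(x4) = 6 * 4 = 24.
Summing: mu(A) = 12 + 20/3 + 24 = 128/3.

128/3


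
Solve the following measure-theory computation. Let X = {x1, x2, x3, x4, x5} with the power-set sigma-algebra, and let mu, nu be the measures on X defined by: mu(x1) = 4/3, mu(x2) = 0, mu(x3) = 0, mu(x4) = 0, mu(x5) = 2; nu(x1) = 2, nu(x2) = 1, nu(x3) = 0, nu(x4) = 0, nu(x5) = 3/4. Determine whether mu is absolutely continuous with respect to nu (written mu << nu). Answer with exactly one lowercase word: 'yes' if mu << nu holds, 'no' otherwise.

mu << nu means: every nu-null measurable set is also mu-null; equivalently, for every atom x, if nu({x}) = 0 then mu({x}) = 0.
Checking each atom:
  x1: nu = 2 > 0 -> no constraint.
  x2: nu = 1 > 0 -> no constraint.
  x3: nu = 0, mu = 0 -> consistent with mu << nu.
  x4: nu = 0, mu = 0 -> consistent with mu << nu.
  x5: nu = 3/4 > 0 -> no constraint.
No atom violates the condition. Therefore mu << nu.

yes


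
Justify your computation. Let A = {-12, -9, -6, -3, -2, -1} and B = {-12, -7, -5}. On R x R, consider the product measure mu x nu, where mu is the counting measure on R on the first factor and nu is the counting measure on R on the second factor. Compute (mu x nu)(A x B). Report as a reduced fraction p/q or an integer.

For a measurable rectangle A x B, the product measure satisfies
  (mu x nu)(A x B) = mu(A) * nu(B).
  mu(A) = 6.
  nu(B) = 3.
  (mu x nu)(A x B) = 6 * 3 = 18.

18


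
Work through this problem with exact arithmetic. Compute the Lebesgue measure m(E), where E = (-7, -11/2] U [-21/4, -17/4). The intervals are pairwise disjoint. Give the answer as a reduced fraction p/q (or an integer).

For pairwise disjoint intervals, m(union_i I_i) = sum_i m(I_i),
and m is invariant under swapping open/closed endpoints (single points have measure 0).
So m(E) = sum_i (b_i - a_i).
  I_1 has length -11/2 - (-7) = 3/2.
  I_2 has length -17/4 - (-21/4) = 1.
Summing:
  m(E) = 3/2 + 1 = 5/2.

5/2


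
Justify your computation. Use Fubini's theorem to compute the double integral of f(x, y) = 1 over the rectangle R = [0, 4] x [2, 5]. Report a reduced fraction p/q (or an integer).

f(x, y) is a tensor product of a function of x and a function of y, and both factors are bounded continuous (hence Lebesgue integrable) on the rectangle, so Fubini's theorem applies:
  integral_R f d(m x m) = (integral_a1^b1 1 dx) * (integral_a2^b2 1 dy).
Inner integral in x: integral_{0}^{4} 1 dx = (4^1 - 0^1)/1
  = 4.
Inner integral in y: integral_{2}^{5} 1 dy = (5^1 - 2^1)/1
  = 3.
Product: (4) * (3) = 12.

12


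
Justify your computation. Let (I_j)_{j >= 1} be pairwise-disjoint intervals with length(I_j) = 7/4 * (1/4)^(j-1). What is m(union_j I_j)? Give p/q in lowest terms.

By countable additivity of the Lebesgue measure on pairwise disjoint measurable sets,
  m(union_{j >= 1} I_j) = sum_{j >= 1} m(I_j) = sum_{j >= 1} a * r^(j-1),
  with a = 7/4 and r = 1/4.
Since 0 < r = 1/4 < 1, the geometric series converges:
  sum_{j >= 1} a * r^(j-1) = a / (1 - r).
  = 7/4 / (1 - 1/4)
  = 7/4 / (3/4)
  = 7/3.

7/3


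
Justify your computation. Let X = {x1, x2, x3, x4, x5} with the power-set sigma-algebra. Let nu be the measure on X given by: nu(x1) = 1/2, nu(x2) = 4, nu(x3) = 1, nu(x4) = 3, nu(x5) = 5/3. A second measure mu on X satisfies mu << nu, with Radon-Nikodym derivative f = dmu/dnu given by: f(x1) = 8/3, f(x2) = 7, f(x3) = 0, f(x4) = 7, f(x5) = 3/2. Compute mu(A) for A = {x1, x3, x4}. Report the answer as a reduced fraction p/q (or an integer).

By the defining property of the Radon-Nikodym derivative, for every measurable set A,
  mu(A) = integral_A f dnu.
Since nu is a discrete measure concentrated on the atoms of X, the integral over A reduces to the sum
  mu(A) = sum_{x in A} f(x) * nu({x}).
Computing each term:
  x1: f(x1) * nu(x1) = 8/3 * 1/2 = 4/3.
  x3: f(x3) * nu(x3) = 0 * 1 = 0.
  x4: f(x4) * nu(x4) = 7 * 3 = 21.
Summing: mu(A) = 4/3 + 0 + 21 = 67/3.

67/3


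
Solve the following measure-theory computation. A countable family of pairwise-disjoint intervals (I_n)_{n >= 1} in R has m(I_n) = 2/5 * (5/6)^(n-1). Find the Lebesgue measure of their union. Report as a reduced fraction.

By countable additivity of the Lebesgue measure on pairwise disjoint measurable sets,
  m(union_{n >= 1} I_n) = sum_{n >= 1} m(I_n) = sum_{n >= 1} a * r^(n-1),
  with a = 2/5 and r = 5/6.
Since 0 < r = 5/6 < 1, the geometric series converges:
  sum_{n >= 1} a * r^(n-1) = a / (1 - r).
  = 2/5 / (1 - 5/6)
  = 2/5 / (1/6)
  = 12/5.

12/5


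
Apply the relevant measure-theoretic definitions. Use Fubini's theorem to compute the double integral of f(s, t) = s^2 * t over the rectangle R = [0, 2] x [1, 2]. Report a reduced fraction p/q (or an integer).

f(s, t) is a tensor product of a function of s and a function of t, and both factors are bounded continuous (hence Lebesgue integrable) on the rectangle, so Fubini's theorem applies:
  integral_R f d(m x m) = (integral_a1^b1 s^2 ds) * (integral_a2^b2 t dt).
Inner integral in s: integral_{0}^{2} s^2 ds = (2^3 - 0^3)/3
  = 8/3.
Inner integral in t: integral_{1}^{2} t dt = (2^2 - 1^2)/2
  = 3/2.
Product: (8/3) * (3/2) = 4.

4


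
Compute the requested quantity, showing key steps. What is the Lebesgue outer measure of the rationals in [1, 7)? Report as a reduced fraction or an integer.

Q cap [1, 7) is countable; list its elements as q_1, q_2, ... . Fix eps > 0 and cover the k-th point by an interval of length eps * 2^(-k). The cover has total length eps * sum_{k>=1} 2^(-k) = eps, so by definition of outer measure m*(Q cap [1, 7)) <= eps. Since eps was arbitrary and m* >= 0, the outer measure is 0.

0


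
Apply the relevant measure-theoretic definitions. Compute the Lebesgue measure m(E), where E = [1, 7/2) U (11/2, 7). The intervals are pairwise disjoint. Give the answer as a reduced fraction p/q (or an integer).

For pairwise disjoint intervals, m(union_i I_i) = sum_i m(I_i),
and m is invariant under swapping open/closed endpoints (single points have measure 0).
So m(E) = sum_i (b_i - a_i).
  I_1 has length 7/2 - 1 = 5/2.
  I_2 has length 7 - 11/2 = 3/2.
Summing:
  m(E) = 5/2 + 3/2 = 4.

4


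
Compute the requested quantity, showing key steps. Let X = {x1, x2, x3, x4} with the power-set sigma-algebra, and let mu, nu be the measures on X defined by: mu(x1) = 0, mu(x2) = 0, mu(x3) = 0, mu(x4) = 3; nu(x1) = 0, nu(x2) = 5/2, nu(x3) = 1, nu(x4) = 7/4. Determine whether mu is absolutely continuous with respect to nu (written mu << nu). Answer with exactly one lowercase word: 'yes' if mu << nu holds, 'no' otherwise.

mu << nu means: every nu-null measurable set is also mu-null; equivalently, for every atom x, if nu({x}) = 0 then mu({x}) = 0.
Checking each atom:
  x1: nu = 0, mu = 0 -> consistent with mu << nu.
  x2: nu = 5/2 > 0 -> no constraint.
  x3: nu = 1 > 0 -> no constraint.
  x4: nu = 7/4 > 0 -> no constraint.
No atom violates the condition. Therefore mu << nu.

yes


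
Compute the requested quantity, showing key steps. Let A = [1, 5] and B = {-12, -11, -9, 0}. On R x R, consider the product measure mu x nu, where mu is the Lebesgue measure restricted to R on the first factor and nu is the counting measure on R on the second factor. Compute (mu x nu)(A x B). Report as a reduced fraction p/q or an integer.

For a measurable rectangle A x B, the product measure satisfies
  (mu x nu)(A x B) = mu(A) * nu(B).
  mu(A) = 4.
  nu(B) = 4.
  (mu x nu)(A x B) = 4 * 4 = 16.

16


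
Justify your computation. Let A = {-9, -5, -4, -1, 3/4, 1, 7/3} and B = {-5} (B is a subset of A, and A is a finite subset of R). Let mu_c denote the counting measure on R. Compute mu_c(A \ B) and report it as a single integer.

Counting measure assigns mu_c(E) = |E| (number of elements) when E is finite. For B subset A, A \ B is the set of elements of A not in B, so |A \ B| = |A| - |B|.
|A| = 7, |B| = 1, so mu_c(A \ B) = 7 - 1 = 6.

6


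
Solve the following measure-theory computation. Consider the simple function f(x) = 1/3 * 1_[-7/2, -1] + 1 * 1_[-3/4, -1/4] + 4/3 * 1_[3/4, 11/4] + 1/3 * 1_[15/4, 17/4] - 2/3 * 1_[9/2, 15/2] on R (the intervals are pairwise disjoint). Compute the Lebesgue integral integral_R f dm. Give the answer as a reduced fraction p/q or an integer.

For a simple function f = sum_i c_i * 1_{A_i} with disjoint A_i,
  integral f dm = sum_i c_i * m(A_i).
Lengths of the A_i:
  m(A_1) = -1 - (-7/2) = 5/2.
  m(A_2) = -1/4 - (-3/4) = 1/2.
  m(A_3) = 11/4 - 3/4 = 2.
  m(A_4) = 17/4 - 15/4 = 1/2.
  m(A_5) = 15/2 - 9/2 = 3.
Contributions c_i * m(A_i):
  (1/3) * (5/2) = 5/6.
  (1) * (1/2) = 1/2.
  (4/3) * (2) = 8/3.
  (1/3) * (1/2) = 1/6.
  (-2/3) * (3) = -2.
Total: 5/6 + 1/2 + 8/3 + 1/6 - 2 = 13/6.

13/6


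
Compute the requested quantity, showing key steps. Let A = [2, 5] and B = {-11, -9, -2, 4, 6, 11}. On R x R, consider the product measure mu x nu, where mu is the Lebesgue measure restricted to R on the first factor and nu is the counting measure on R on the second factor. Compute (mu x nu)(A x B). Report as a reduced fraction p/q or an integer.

For a measurable rectangle A x B, the product measure satisfies
  (mu x nu)(A x B) = mu(A) * nu(B).
  mu(A) = 3.
  nu(B) = 6.
  (mu x nu)(A x B) = 3 * 6 = 18.

18


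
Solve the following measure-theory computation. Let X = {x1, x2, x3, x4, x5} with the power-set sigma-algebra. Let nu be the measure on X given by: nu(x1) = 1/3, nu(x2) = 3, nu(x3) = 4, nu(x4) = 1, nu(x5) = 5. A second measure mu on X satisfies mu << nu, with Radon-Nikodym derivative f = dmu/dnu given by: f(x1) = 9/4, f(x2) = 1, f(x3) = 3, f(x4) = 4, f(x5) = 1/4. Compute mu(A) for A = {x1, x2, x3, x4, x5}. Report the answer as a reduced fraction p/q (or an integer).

By the defining property of the Radon-Nikodym derivative, for every measurable set A,
  mu(A) = integral_A f dnu.
Since nu is a discrete measure concentrated on the atoms of X, the integral over A reduces to the sum
  mu(A) = sum_{x in A} f(x) * nu({x}).
Computing each term:
  x1: f(x1) * nu(x1) = 9/4 * 1/3 = 3/4.
  x2: f(x2) * nu(x2) = 1 * 3 = 3.
  x3: f(x3) * nu(x3) = 3 * 4 = 12.
  x4: f(x4) * nu(x4) = 4 * 1 = 4.
  x5: f(x5) * nu(x5) = 1/4 * 5 = 5/4.
Summing: mu(A) = 3/4 + 3 + 12 + 4 + 5/4 = 21.

21


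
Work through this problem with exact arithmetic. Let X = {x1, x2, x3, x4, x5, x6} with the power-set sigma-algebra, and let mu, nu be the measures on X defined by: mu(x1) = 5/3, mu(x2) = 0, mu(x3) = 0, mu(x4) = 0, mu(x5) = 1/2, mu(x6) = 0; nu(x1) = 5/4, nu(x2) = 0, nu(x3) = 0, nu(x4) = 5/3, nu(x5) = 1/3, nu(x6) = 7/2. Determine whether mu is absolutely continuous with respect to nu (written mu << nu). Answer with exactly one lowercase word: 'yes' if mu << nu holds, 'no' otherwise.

mu << nu means: every nu-null measurable set is also mu-null; equivalently, for every atom x, if nu({x}) = 0 then mu({x}) = 0.
Checking each atom:
  x1: nu = 5/4 > 0 -> no constraint.
  x2: nu = 0, mu = 0 -> consistent with mu << nu.
  x3: nu = 0, mu = 0 -> consistent with mu << nu.
  x4: nu = 5/3 > 0 -> no constraint.
  x5: nu = 1/3 > 0 -> no constraint.
  x6: nu = 7/2 > 0 -> no constraint.
No atom violates the condition. Therefore mu << nu.

yes


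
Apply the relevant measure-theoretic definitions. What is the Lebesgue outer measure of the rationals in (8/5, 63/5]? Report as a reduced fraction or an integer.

Q cap (8/5, 63/5] is countable; list its elements as q_1, q_2, ... . Fix eps > 0 and cover the k-th point by an interval of length eps * 2^(-k). The cover has total length eps * sum_{k>=1} 2^(-k) = eps, so by definition of outer measure m*(Q cap (8/5, 63/5]) <= eps. Since eps was arbitrary and m* >= 0, the outer measure is 0.

0


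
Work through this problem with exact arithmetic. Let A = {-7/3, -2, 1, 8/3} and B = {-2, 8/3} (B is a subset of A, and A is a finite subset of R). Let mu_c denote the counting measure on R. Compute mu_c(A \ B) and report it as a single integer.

Counting measure assigns mu_c(E) = |E| (number of elements) when E is finite. For B subset A, A \ B is the set of elements of A not in B, so |A \ B| = |A| - |B|.
|A| = 4, |B| = 2, so mu_c(A \ B) = 4 - 2 = 2.

2


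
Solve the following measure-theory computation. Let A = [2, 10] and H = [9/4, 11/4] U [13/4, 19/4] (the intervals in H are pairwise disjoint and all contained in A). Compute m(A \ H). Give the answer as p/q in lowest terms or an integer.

The ambient interval has length m(A) = 10 - 2 = 8.
Since the holes are disjoint and sit inside A, by finite additivity
  m(H) = sum_i (b_i - a_i), and m(A \ H) = m(A) - m(H).
Computing the hole measures:
  m(H_1) = 11/4 - 9/4 = 1/2.
  m(H_2) = 19/4 - 13/4 = 3/2.
Summed: m(H) = 1/2 + 3/2 = 2.
So m(A \ H) = 8 - 2 = 6.

6


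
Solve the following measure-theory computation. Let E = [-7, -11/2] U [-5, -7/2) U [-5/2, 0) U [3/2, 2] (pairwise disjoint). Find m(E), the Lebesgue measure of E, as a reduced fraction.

For pairwise disjoint intervals, m(union_i I_i) = sum_i m(I_i),
and m is invariant under swapping open/closed endpoints (single points have measure 0).
So m(E) = sum_i (b_i - a_i).
  I_1 has length -11/2 - (-7) = 3/2.
  I_2 has length -7/2 - (-5) = 3/2.
  I_3 has length 0 - (-5/2) = 5/2.
  I_4 has length 2 - 3/2 = 1/2.
Summing:
  m(E) = 3/2 + 3/2 + 5/2 + 1/2 = 6.

6


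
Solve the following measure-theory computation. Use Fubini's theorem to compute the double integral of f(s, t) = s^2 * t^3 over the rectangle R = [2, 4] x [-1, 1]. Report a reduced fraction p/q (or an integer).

f(s, t) is a tensor product of a function of s and a function of t, and both factors are bounded continuous (hence Lebesgue integrable) on the rectangle, so Fubini's theorem applies:
  integral_R f d(m x m) = (integral_a1^b1 s^2 ds) * (integral_a2^b2 t^3 dt).
Inner integral in s: integral_{2}^{4} s^2 ds = (4^3 - 2^3)/3
  = 56/3.
Inner integral in t: integral_{-1}^{1} t^3 dt = (1^4 - (-1)^4)/4
  = 0.
Product: (56/3) * (0) = 0.

0


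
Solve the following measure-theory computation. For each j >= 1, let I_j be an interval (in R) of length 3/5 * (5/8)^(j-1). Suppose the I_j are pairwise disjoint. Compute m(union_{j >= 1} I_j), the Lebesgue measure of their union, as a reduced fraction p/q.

By countable additivity of the Lebesgue measure on pairwise disjoint measurable sets,
  m(union_{j >= 1} I_j) = sum_{j >= 1} m(I_j) = sum_{j >= 1} a * r^(j-1),
  with a = 3/5 and r = 5/8.
Since 0 < r = 5/8 < 1, the geometric series converges:
  sum_{j >= 1} a * r^(j-1) = a / (1 - r).
  = 3/5 / (1 - 5/8)
  = 3/5 / (3/8)
  = 8/5.

8/5


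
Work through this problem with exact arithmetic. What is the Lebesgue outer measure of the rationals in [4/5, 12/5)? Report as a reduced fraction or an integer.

E = Q cap [4/5, 12/5) is a subset of Q, which is countable. Enumerate Q = {q_1, q_2, ...}; for any eps > 0, cover q_k by the open interval (q_k - eps/2^(k+1), q_k + eps/2^(k+1)), of length eps/2^k. The total cover length is sum_{k>=1} eps/2^k = eps. Hence m*(E) <= m*(Q) <= eps for every eps > 0, and since outer measure is non-negative, m*(E) = 0.

0


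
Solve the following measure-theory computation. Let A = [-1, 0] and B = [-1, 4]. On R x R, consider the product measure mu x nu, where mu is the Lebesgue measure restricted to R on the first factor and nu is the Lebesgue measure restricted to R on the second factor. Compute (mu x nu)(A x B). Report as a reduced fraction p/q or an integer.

For a measurable rectangle A x B, the product measure satisfies
  (mu x nu)(A x B) = mu(A) * nu(B).
  mu(A) = 1.
  nu(B) = 5.
  (mu x nu)(A x B) = 1 * 5 = 5.

5


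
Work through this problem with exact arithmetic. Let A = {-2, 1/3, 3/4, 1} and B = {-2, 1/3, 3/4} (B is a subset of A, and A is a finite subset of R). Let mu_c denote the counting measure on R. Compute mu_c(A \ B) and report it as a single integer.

Counting measure assigns mu_c(E) = |E| (number of elements) when E is finite. For B subset A, A \ B is the set of elements of A not in B, so |A \ B| = |A| - |B|.
|A| = 4, |B| = 3, so mu_c(A \ B) = 4 - 3 = 1.

1


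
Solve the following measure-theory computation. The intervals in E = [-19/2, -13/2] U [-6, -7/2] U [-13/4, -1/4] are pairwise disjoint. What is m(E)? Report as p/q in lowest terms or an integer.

For pairwise disjoint intervals, m(union_i I_i) = sum_i m(I_i),
and m is invariant under swapping open/closed endpoints (single points have measure 0).
So m(E) = sum_i (b_i - a_i).
  I_1 has length -13/2 - (-19/2) = 3.
  I_2 has length -7/2 - (-6) = 5/2.
  I_3 has length -1/4 - (-13/4) = 3.
Summing:
  m(E) = 3 + 5/2 + 3 = 17/2.

17/2


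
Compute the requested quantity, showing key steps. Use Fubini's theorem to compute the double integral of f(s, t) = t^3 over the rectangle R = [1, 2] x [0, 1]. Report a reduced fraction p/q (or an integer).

f(s, t) is a tensor product of a function of s and a function of t, and both factors are bounded continuous (hence Lebesgue integrable) on the rectangle, so Fubini's theorem applies:
  integral_R f d(m x m) = (integral_a1^b1 1 ds) * (integral_a2^b2 t^3 dt).
Inner integral in s: integral_{1}^{2} 1 ds = (2^1 - 1^1)/1
  = 1.
Inner integral in t: integral_{0}^{1} t^3 dt = (1^4 - 0^4)/4
  = 1/4.
Product: (1) * (1/4) = 1/4.

1/4


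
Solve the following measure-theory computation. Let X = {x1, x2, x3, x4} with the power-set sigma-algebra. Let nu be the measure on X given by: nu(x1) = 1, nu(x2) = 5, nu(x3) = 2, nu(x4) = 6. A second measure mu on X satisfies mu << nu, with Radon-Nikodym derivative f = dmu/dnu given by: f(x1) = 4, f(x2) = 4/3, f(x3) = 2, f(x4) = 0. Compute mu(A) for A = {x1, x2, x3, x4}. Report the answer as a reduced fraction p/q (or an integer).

By the defining property of the Radon-Nikodym derivative, for every measurable set A,
  mu(A) = integral_A f dnu.
Since nu is a discrete measure concentrated on the atoms of X, the integral over A reduces to the sum
  mu(A) = sum_{x in A} f(x) * nu({x}).
Computing each term:
  x1: f(x1) * nu(x1) = 4 * 1 = 4.
  x2: f(x2) * nu(x2) = 4/3 * 5 = 20/3.
  x3: f(x3) * nu(x3) = 2 * 2 = 4.
  x4: f(x4) * nu(x4) = 0 * 6 = 0.
Summing: mu(A) = 4 + 20/3 + 4 + 0 = 44/3.

44/3


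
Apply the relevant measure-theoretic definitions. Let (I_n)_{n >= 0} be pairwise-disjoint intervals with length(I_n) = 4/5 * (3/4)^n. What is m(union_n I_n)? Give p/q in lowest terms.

By countable additivity of the Lebesgue measure on pairwise disjoint measurable sets,
  m(union_{n >= 0} I_n) = sum_{n >= 0} m(I_n) = sum_{n >= 0} a * r^n,
  with a = 4/5 and r = 3/4.
Since 0 < r = 3/4 < 1, the geometric series converges:
  sum_{n >= 0} a * r^n = a / (1 - r).
  = 4/5 / (1 - 3/4)
  = 4/5 / (1/4)
  = 16/5.

16/5


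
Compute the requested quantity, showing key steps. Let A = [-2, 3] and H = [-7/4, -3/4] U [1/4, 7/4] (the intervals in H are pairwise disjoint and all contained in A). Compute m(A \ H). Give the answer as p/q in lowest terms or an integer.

The ambient interval has length m(A) = 3 - (-2) = 5.
Since the holes are disjoint and sit inside A, by finite additivity
  m(H) = sum_i (b_i - a_i), and m(A \ H) = m(A) - m(H).
Computing the hole measures:
  m(H_1) = -3/4 - (-7/4) = 1.
  m(H_2) = 7/4 - 1/4 = 3/2.
Summed: m(H) = 1 + 3/2 = 5/2.
So m(A \ H) = 5 - 5/2 = 5/2.

5/2


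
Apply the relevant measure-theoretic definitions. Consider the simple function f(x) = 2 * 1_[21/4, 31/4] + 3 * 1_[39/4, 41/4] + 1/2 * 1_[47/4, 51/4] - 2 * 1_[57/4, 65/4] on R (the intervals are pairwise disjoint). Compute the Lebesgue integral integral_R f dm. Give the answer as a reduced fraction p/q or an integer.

For a simple function f = sum_i c_i * 1_{A_i} with disjoint A_i,
  integral f dm = sum_i c_i * m(A_i).
Lengths of the A_i:
  m(A_1) = 31/4 - 21/4 = 5/2.
  m(A_2) = 41/4 - 39/4 = 1/2.
  m(A_3) = 51/4 - 47/4 = 1.
  m(A_4) = 65/4 - 57/4 = 2.
Contributions c_i * m(A_i):
  (2) * (5/2) = 5.
  (3) * (1/2) = 3/2.
  (1/2) * (1) = 1/2.
  (-2) * (2) = -4.
Total: 5 + 3/2 + 1/2 - 4 = 3.

3


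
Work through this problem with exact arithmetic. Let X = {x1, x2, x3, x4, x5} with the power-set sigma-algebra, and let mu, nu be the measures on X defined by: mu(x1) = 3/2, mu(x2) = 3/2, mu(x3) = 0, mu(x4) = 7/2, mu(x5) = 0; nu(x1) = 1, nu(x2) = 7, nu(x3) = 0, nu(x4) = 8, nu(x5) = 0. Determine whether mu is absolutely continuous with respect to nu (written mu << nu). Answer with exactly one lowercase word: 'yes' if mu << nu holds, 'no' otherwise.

mu << nu means: every nu-null measurable set is also mu-null; equivalently, for every atom x, if nu({x}) = 0 then mu({x}) = 0.
Checking each atom:
  x1: nu = 1 > 0 -> no constraint.
  x2: nu = 7 > 0 -> no constraint.
  x3: nu = 0, mu = 0 -> consistent with mu << nu.
  x4: nu = 8 > 0 -> no constraint.
  x5: nu = 0, mu = 0 -> consistent with mu << nu.
No atom violates the condition. Therefore mu << nu.

yes


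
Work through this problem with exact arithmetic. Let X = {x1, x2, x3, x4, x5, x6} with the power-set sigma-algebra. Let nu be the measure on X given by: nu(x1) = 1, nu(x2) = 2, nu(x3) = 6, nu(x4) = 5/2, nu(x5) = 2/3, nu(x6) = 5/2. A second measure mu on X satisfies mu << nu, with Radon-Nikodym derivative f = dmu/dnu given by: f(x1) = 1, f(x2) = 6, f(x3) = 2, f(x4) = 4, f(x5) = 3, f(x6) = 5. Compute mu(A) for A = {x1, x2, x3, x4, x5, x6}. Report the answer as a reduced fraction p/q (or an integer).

By the defining property of the Radon-Nikodym derivative, for every measurable set A,
  mu(A) = integral_A f dnu.
Since nu is a discrete measure concentrated on the atoms of X, the integral over A reduces to the sum
  mu(A) = sum_{x in A} f(x) * nu({x}).
Computing each term:
  x1: f(x1) * nu(x1) = 1 * 1 = 1.
  x2: f(x2) * nu(x2) = 6 * 2 = 12.
  x3: f(x3) * nu(x3) = 2 * 6 = 12.
  x4: f(x4) * nu(x4) = 4 * 5/2 = 10.
  x5: f(x5) * nu(x5) = 3 * 2/3 = 2.
  x6: f(x6) * nu(x6) = 5 * 5/2 = 25/2.
Summing: mu(A) = 1 + 12 + 12 + 10 + 2 + 25/2 = 99/2.

99/2


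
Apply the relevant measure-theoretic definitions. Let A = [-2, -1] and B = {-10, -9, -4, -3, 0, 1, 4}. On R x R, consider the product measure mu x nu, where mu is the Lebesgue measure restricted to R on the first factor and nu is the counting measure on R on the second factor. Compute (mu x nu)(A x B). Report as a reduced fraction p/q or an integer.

For a measurable rectangle A x B, the product measure satisfies
  (mu x nu)(A x B) = mu(A) * nu(B).
  mu(A) = 1.
  nu(B) = 7.
  (mu x nu)(A x B) = 1 * 7 = 7.

7


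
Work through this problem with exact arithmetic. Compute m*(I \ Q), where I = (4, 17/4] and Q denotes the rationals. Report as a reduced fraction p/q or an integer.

The interval I = (4, 17/4] has m(I) = 17/4 - 4 = 1/4 (endpoints are measure-zero, so open/closed/half-open agree). Write I = (I cap Q) u (I \ Q). The rationals in I are countable, so m*(I cap Q) = 0 (cover each rational by intervals whose total length is arbitrarily small). By countable subadditivity m*(I) <= m*(I cap Q) + m*(I \ Q), hence m*(I \ Q) >= m(I) = 1/4. The reverse inequality m*(I \ Q) <= m*(I) = 1/4 is trivial since (I \ Q) is a subset of I. Therefore m*(I \ Q) = 1/4.

1/4


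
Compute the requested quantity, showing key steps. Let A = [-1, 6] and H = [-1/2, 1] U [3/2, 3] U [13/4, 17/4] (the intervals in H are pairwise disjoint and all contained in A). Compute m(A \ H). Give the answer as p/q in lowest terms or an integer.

The ambient interval has length m(A) = 6 - (-1) = 7.
Since the holes are disjoint and sit inside A, by finite additivity
  m(H) = sum_i (b_i - a_i), and m(A \ H) = m(A) - m(H).
Computing the hole measures:
  m(H_1) = 1 - (-1/2) = 3/2.
  m(H_2) = 3 - 3/2 = 3/2.
  m(H_3) = 17/4 - 13/4 = 1.
Summed: m(H) = 3/2 + 3/2 + 1 = 4.
So m(A \ H) = 7 - 4 = 3.

3


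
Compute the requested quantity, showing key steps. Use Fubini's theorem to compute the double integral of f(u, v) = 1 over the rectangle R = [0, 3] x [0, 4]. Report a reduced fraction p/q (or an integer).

f(u, v) is a tensor product of a function of u and a function of v, and both factors are bounded continuous (hence Lebesgue integrable) on the rectangle, so Fubini's theorem applies:
  integral_R f d(m x m) = (integral_a1^b1 1 du) * (integral_a2^b2 1 dv).
Inner integral in u: integral_{0}^{3} 1 du = (3^1 - 0^1)/1
  = 3.
Inner integral in v: integral_{0}^{4} 1 dv = (4^1 - 0^1)/1
  = 4.
Product: (3) * (4) = 12.

12


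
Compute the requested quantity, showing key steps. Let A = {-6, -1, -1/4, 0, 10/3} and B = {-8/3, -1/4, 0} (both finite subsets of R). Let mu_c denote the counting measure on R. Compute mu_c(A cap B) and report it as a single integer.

Counting measure on a finite set equals cardinality. mu_c(A cap B) = |A cap B| (elements appearing in both).
Enumerating the elements of A that also lie in B gives 2 element(s).
So mu_c(A cap B) = 2.

2


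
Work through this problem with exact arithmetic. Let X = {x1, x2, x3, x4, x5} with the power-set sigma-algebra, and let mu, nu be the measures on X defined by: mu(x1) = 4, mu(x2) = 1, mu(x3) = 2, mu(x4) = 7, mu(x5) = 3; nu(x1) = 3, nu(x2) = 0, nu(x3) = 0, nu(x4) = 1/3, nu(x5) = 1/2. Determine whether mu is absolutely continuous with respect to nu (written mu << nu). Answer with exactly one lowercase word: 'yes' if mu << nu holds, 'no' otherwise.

mu << nu means: every nu-null measurable set is also mu-null; equivalently, for every atom x, if nu({x}) = 0 then mu({x}) = 0.
Checking each atom:
  x1: nu = 3 > 0 -> no constraint.
  x2: nu = 0, mu = 1 > 0 -> violates mu << nu.
  x3: nu = 0, mu = 2 > 0 -> violates mu << nu.
  x4: nu = 1/3 > 0 -> no constraint.
  x5: nu = 1/2 > 0 -> no constraint.
The atom(s) x2, x3 violate the condition (nu = 0 but mu > 0). Therefore mu is NOT absolutely continuous w.r.t. nu.

no


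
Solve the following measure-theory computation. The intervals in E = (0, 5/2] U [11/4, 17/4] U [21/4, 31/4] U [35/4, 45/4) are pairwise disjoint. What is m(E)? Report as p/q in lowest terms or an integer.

For pairwise disjoint intervals, m(union_i I_i) = sum_i m(I_i),
and m is invariant under swapping open/closed endpoints (single points have measure 0).
So m(E) = sum_i (b_i - a_i).
  I_1 has length 5/2 - 0 = 5/2.
  I_2 has length 17/4 - 11/4 = 3/2.
  I_3 has length 31/4 - 21/4 = 5/2.
  I_4 has length 45/4 - 35/4 = 5/2.
Summing:
  m(E) = 5/2 + 3/2 + 5/2 + 5/2 = 9.

9


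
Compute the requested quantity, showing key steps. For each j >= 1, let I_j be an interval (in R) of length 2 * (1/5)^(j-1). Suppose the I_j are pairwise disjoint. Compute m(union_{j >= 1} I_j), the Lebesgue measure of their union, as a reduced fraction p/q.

By countable additivity of the Lebesgue measure on pairwise disjoint measurable sets,
  m(union_{j >= 1} I_j) = sum_{j >= 1} m(I_j) = sum_{j >= 1} a * r^(j-1),
  with a = 2 and r = 1/5.
Since 0 < r = 1/5 < 1, the geometric series converges:
  sum_{j >= 1} a * r^(j-1) = a / (1 - r).
  = 2 / (1 - 1/5)
  = 2 / (4/5)
  = 5/2.

5/2


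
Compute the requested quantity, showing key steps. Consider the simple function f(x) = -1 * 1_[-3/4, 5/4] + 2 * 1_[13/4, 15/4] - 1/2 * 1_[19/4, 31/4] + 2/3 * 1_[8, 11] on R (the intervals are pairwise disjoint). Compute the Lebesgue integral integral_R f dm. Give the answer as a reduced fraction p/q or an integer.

For a simple function f = sum_i c_i * 1_{A_i} with disjoint A_i,
  integral f dm = sum_i c_i * m(A_i).
Lengths of the A_i:
  m(A_1) = 5/4 - (-3/4) = 2.
  m(A_2) = 15/4 - 13/4 = 1/2.
  m(A_3) = 31/4 - 19/4 = 3.
  m(A_4) = 11 - 8 = 3.
Contributions c_i * m(A_i):
  (-1) * (2) = -2.
  (2) * (1/2) = 1.
  (-1/2) * (3) = -3/2.
  (2/3) * (3) = 2.
Total: -2 + 1 - 3/2 + 2 = -1/2.

-1/2


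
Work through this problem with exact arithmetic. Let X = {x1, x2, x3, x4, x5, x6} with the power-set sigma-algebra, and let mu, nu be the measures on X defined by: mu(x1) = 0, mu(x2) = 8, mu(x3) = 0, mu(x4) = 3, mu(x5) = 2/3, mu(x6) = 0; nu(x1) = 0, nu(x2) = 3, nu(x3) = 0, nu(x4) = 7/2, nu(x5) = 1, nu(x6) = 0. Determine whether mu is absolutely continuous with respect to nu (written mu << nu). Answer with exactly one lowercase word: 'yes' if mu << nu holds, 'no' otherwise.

mu << nu means: every nu-null measurable set is also mu-null; equivalently, for every atom x, if nu({x}) = 0 then mu({x}) = 0.
Checking each atom:
  x1: nu = 0, mu = 0 -> consistent with mu << nu.
  x2: nu = 3 > 0 -> no constraint.
  x3: nu = 0, mu = 0 -> consistent with mu << nu.
  x4: nu = 7/2 > 0 -> no constraint.
  x5: nu = 1 > 0 -> no constraint.
  x6: nu = 0, mu = 0 -> consistent with mu << nu.
No atom violates the condition. Therefore mu << nu.

yes


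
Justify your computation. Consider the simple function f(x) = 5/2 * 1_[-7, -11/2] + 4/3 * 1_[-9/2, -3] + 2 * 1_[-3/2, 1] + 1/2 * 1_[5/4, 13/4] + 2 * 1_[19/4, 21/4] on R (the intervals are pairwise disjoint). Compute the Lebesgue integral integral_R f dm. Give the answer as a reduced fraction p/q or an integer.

For a simple function f = sum_i c_i * 1_{A_i} with disjoint A_i,
  integral f dm = sum_i c_i * m(A_i).
Lengths of the A_i:
  m(A_1) = -11/2 - (-7) = 3/2.
  m(A_2) = -3 - (-9/2) = 3/2.
  m(A_3) = 1 - (-3/2) = 5/2.
  m(A_4) = 13/4 - 5/4 = 2.
  m(A_5) = 21/4 - 19/4 = 1/2.
Contributions c_i * m(A_i):
  (5/2) * (3/2) = 15/4.
  (4/3) * (3/2) = 2.
  (2) * (5/2) = 5.
  (1/2) * (2) = 1.
  (2) * (1/2) = 1.
Total: 15/4 + 2 + 5 + 1 + 1 = 51/4.

51/4


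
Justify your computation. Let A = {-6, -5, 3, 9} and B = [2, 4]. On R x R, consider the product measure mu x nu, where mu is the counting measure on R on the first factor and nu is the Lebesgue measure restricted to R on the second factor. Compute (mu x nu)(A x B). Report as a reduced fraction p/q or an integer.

For a measurable rectangle A x B, the product measure satisfies
  (mu x nu)(A x B) = mu(A) * nu(B).
  mu(A) = 4.
  nu(B) = 2.
  (mu x nu)(A x B) = 4 * 2 = 8.

8


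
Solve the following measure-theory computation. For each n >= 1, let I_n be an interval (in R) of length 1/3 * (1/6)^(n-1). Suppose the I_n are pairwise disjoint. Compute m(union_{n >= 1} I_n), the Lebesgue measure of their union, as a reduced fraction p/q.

By countable additivity of the Lebesgue measure on pairwise disjoint measurable sets,
  m(union_{n >= 1} I_n) = sum_{n >= 1} m(I_n) = sum_{n >= 1} a * r^(n-1),
  with a = 1/3 and r = 1/6.
Since 0 < r = 1/6 < 1, the geometric series converges:
  sum_{n >= 1} a * r^(n-1) = a / (1 - r).
  = 1/3 / (1 - 1/6)
  = 1/3 / (5/6)
  = 2/5.

2/5


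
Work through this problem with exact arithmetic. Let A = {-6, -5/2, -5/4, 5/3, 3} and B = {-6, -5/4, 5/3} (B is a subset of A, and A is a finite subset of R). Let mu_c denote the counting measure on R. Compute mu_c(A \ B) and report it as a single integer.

Counting measure assigns mu_c(E) = |E| (number of elements) when E is finite. For B subset A, A \ B is the set of elements of A not in B, so |A \ B| = |A| - |B|.
|A| = 5, |B| = 3, so mu_c(A \ B) = 5 - 3 = 2.

2


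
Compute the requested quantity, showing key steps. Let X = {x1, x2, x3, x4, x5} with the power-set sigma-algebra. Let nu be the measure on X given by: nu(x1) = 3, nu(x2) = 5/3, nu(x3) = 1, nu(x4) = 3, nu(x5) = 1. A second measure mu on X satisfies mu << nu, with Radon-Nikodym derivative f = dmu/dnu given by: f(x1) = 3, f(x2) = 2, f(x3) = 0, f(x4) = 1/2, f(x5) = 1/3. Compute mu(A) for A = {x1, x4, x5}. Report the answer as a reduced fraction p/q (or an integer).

By the defining property of the Radon-Nikodym derivative, for every measurable set A,
  mu(A) = integral_A f dnu.
Since nu is a discrete measure concentrated on the atoms of X, the integral over A reduces to the sum
  mu(A) = sum_{x in A} f(x) * nu({x}).
Computing each term:
  x1: f(x1) * nu(x1) = 3 * 3 = 9.
  x4: f(x4) * nu(x4) = 1/2 * 3 = 3/2.
  x5: f(x5) * nu(x5) = 1/3 * 1 = 1/3.
Summing: mu(A) = 9 + 3/2 + 1/3 = 65/6.

65/6
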